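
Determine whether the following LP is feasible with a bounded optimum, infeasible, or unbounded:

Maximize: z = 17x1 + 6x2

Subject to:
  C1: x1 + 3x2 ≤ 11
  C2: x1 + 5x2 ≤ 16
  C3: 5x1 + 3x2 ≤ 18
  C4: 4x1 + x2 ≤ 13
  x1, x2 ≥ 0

Feasible with a bounded optimal solution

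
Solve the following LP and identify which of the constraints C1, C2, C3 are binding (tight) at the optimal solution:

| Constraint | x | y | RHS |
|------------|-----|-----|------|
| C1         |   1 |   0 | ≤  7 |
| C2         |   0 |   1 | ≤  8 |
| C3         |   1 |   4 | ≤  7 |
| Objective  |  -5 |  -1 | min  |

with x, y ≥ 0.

At x = 7, y = 0, compute slack b - a·x for each constraint:
  C1: 7 − 7 = 0  (binding)
  C2: 8 − 0 = 8  (slack)
  C3: 7 − 7 = 0  (binding)

Optimal: x = 7, y = 0
Binding: C1, C3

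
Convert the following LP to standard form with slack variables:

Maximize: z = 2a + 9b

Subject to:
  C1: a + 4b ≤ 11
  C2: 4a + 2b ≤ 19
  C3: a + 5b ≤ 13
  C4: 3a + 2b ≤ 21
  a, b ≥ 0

max z = 2a + 9b

s.t.
  a + 4b + s1 = 11
  4a + 2b + s2 = 19
  a + 5b + s3 = 13
  3a + 2b + s4 = 21
  a, b, s1, s2, s3, s4 ≥ 0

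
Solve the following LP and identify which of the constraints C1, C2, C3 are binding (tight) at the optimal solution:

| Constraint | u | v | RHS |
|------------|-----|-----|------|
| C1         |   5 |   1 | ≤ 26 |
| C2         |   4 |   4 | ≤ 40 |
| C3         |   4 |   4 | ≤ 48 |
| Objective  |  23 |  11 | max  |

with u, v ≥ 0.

At u = 4, v = 6, compute slack b - a·x for each constraint:
  C1: 26 − 26 = 0  (binding)
  C2: 40 − 40 = 0  (binding)
  C3: 48 − 40 = 8  (slack)

Optimal: u = 4, v = 6
Binding: C1, C2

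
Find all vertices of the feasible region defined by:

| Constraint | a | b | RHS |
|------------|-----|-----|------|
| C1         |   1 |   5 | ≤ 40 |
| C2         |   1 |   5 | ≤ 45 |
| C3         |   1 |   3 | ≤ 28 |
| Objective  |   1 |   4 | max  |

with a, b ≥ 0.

(0, 0), (28, 0), (10, 6), (0, 8)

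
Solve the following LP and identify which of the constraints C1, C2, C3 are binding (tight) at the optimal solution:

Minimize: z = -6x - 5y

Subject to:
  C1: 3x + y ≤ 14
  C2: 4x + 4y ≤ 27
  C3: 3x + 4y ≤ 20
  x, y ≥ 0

At x = 4, y = 2, compute slack b - a·x for each constraint:
  C1: 14 − 14 = 0  (binding)
  C2: 27 − 24 = 3  (slack)
  C3: 20 − 20 = 0  (binding)

Optimal: x = 4, y = 2
Binding: C1, C3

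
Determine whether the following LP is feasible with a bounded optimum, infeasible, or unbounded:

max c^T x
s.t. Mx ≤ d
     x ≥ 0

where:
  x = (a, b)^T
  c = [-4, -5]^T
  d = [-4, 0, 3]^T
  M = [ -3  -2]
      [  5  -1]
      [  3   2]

Infeasible (no feasible solution exists)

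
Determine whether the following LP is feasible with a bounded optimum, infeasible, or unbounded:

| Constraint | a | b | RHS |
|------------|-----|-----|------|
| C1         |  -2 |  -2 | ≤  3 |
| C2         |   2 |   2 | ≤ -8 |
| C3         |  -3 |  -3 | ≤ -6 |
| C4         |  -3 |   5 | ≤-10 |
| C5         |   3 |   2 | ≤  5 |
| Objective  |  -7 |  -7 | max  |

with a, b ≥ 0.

Infeasible (no feasible solution exists)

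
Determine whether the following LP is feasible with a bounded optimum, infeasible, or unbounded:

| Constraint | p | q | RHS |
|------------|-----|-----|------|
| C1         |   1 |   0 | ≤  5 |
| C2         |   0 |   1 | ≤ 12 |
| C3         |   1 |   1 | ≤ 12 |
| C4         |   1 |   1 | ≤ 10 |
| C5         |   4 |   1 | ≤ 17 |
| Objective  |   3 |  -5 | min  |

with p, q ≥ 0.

Feasible with a bounded optimal solution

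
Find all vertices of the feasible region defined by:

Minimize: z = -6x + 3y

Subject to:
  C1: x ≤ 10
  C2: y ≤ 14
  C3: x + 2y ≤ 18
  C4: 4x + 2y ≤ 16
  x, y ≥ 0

(0, 0), (4, 0), (0, 8)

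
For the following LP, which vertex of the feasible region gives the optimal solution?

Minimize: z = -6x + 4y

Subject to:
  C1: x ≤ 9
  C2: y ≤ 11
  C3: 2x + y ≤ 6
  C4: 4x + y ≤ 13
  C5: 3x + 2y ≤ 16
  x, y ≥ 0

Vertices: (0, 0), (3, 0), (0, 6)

Evaluate the objective at each vertex of the feasible region:
  z(0, 0) = 0
  z(3, 0) = -18  ←
  z(0, 6) = 24
The minimum is at x = 3, y = 0.

(3, 0)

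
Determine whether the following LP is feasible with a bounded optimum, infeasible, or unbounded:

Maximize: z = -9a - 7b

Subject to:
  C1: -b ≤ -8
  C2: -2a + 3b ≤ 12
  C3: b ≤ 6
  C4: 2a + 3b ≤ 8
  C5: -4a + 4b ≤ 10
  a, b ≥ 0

Infeasible (no feasible solution exists)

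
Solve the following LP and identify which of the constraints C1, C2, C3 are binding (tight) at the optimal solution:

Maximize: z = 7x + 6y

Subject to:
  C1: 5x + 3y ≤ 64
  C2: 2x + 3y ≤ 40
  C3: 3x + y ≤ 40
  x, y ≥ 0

At x = 8, y = 8, compute slack b - a·x for each constraint:
  C1: 64 − 64 = 0  (binding)
  C2: 40 − 40 = 0  (binding)
  C3: 40 − 32 = 8  (slack)

Optimal: x = 8, y = 8
Binding: C1, C2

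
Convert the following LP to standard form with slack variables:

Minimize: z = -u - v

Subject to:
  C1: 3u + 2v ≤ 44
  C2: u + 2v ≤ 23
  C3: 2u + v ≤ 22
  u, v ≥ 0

min z = -u - v

s.t.
  3u + 2v + s1 = 44
  u + 2v + s2 = 23
  2u + v + s3 = 22
  u, v, s1, s2, s3 ≥ 0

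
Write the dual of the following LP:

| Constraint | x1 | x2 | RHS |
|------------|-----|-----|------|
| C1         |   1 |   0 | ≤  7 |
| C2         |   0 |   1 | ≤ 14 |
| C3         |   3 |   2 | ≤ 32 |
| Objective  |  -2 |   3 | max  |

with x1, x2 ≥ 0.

Primal max cᵀx s.t. Ax ≤ b, x ≥ 0  →  Dual min bᵀy s.t. Aᵀy ≥ c, y ≥ 0.

Minimize: z = 7y1 + 14y2 + 32y3

Subject to:
  y1 + 3y3 ≥ -2
  y2 + 2y3 ≥ 3
  y1, y2, y3 ≥ 0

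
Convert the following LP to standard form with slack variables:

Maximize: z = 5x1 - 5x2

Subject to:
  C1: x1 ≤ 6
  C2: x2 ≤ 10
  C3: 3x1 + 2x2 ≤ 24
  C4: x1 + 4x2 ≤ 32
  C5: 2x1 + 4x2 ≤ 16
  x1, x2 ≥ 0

max z = 5x1 - 5x2

s.t.
  x1 + s1 = 6
  x2 + s2 = 10
  3x1 + 2x2 + s3 = 24
  x1 + 4x2 + s4 = 32
  2x1 + 4x2 + s5 = 16
  x1, x2, s1, s2, s3, s4, s5 ≥ 0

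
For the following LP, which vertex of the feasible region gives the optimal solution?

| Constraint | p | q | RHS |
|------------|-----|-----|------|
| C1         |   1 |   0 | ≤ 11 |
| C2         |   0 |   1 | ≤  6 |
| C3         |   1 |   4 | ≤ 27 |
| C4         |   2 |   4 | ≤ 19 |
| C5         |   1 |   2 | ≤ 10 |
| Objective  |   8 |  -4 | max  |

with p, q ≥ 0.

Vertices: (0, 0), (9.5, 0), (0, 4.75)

Evaluate the objective at each vertex of the feasible region:
  z(0, 0) = 0
  z(9.5, 0) = 76  ←
  z(0, 4.75) = -19
The maximum is at p = 9.5, q = 0.

(9.5, 0)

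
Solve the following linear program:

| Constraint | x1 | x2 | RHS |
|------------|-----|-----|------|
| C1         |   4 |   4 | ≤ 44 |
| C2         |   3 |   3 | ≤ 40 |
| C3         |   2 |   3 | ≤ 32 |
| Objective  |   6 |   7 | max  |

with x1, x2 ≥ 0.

Evaluate the objective at each vertex of the feasible region:
  z(0, 0) = 0
  z(11, 0) = 66
  z(1, 10) = 76  ←
  z(0, 10.67) = 74.67
The maximum is at x1 = 1, x2 = 10.

x1 = 1, x2 = 10, z = 76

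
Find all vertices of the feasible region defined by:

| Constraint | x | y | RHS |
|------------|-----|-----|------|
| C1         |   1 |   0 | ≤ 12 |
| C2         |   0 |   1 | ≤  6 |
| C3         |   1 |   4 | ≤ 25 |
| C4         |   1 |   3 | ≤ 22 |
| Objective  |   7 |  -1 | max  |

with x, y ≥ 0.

(0, 0), (12, 0), (12, 3.25), (1, 6), (0, 6)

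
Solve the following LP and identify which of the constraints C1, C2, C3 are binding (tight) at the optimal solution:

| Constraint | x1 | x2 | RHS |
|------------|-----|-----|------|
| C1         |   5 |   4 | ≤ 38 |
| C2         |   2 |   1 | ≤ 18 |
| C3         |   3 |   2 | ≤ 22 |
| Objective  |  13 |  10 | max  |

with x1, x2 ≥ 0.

At x1 = 6, x2 = 2, compute slack b - a·x for each constraint:
  C1: 38 − 38 = 0  (binding)
  C2: 18 − 14 = 4  (slack)
  C3: 22 − 22 = 0  (binding)

Optimal: x1 = 6, x2 = 2
Binding: C1, C3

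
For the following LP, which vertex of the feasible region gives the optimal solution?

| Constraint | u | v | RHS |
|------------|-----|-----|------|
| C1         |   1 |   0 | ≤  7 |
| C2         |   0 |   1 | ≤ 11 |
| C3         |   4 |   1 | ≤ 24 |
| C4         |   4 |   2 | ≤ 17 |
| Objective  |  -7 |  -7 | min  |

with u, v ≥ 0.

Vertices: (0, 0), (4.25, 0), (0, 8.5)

Evaluate the objective at each vertex of the feasible region:
  z(0, 0) = 0
  z(4.25, 0) = -29.75
  z(0, 8.5) = -59.5  ←
The minimum is at u = 0, v = 8.5.

(0, 8.5)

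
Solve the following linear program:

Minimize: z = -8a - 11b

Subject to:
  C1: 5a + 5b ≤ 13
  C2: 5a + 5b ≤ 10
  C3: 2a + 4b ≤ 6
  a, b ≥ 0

Evaluate the objective at each vertex of the feasible region:
  z(0, 0) = 0
  z(2, 0) = -16
  z(1, 1) = -19  ←
  z(0, 1.5) = -16.5
The minimum is at a = 1, b = 1.

a = 1, b = 1, z = -19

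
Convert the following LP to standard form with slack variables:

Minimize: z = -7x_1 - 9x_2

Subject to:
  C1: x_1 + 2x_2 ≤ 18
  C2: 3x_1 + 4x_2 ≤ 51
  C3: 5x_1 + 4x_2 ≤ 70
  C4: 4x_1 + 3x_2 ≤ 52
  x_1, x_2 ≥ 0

min z = -7x_1 - 9x_2

s.t.
  x_1 + 2x_2 + s1 = 18
  3x_1 + 4x_2 + s2 = 51
  5x_1 + 4x_2 + s3 = 70
  4x_1 + 3x_2 + s4 = 52
  x_1, x_2, s1, s2, s3, s4 ≥ 0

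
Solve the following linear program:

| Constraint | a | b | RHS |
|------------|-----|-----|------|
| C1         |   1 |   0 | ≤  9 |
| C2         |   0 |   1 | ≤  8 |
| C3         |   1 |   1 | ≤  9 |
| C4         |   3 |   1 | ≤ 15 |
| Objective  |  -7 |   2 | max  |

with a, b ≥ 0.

Evaluate the objective at each vertex of the feasible region:
  z(0, 0) = 0
  z(5, 0) = -35
  z(3, 6) = -9
  z(1, 8) = 9
  z(0, 8) = 16  ←
The maximum is at a = 0, b = 8.

a = 0, b = 8, z = 16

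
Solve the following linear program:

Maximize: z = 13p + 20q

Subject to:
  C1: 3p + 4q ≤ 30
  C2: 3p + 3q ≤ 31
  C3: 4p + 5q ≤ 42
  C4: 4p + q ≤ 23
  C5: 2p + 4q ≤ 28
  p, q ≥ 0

Evaluate the objective at each vertex of the feasible region:
  z(0, 0) = 0
  z(5.75, 0) = 74.75
  z(4.769, 3.923) = 140.5
  z(2, 6) = 146  ←
  z(0, 7) = 140
The maximum is at p = 2, q = 6.

p = 2, q = 6, z = 146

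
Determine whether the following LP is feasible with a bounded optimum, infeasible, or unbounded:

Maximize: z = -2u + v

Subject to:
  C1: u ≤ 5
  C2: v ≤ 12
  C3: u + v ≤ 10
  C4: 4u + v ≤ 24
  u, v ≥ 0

Feasible with a bounded optimal solution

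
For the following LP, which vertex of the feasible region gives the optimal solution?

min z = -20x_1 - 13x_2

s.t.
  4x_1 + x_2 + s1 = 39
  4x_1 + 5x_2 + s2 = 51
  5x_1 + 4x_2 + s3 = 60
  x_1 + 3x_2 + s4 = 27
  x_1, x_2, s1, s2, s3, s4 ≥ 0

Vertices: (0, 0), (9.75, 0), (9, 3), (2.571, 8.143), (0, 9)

Evaluate the objective at each vertex of the feasible region:
  z(0, 0) = 0
  z(9.75, 0) = -195
  z(9, 3) = -219  ←
  z(2.571, 8.143) = -157.3
  z(0, 9) = -117
The minimum is at x_1 = 9, x_2 = 3.

(9, 3)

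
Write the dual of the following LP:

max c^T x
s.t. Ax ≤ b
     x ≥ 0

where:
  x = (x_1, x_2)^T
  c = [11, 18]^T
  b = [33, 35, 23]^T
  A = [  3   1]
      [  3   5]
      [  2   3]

Primal max cᵀx s.t. Ax ≤ b, x ≥ 0  →  Dual min bᵀy s.t. Aᵀy ≥ c, y ≥ 0.

Minimize: z = 33y1 + 35y2 + 23y3

Subject to:
  3y1 + 3y2 + 2y3 ≥ 11
  y1 + 5y2 + 3y3 ≥ 18
  y1, y2, y3 ≥ 0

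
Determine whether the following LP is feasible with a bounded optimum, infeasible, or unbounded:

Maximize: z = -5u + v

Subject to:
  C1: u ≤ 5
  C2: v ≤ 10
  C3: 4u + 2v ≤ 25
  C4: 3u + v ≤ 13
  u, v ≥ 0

Feasible with a bounded optimal solution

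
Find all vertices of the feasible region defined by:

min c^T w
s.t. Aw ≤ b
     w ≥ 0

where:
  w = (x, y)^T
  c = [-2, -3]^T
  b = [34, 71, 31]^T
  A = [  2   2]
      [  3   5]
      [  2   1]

(0, 0), (15.5, 0), (14, 3), (7, 10), (0, 14.2)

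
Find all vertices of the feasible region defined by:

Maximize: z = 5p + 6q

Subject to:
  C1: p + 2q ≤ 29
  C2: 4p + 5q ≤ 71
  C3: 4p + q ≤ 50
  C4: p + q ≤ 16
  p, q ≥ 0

(0, 0), (12.5, 0), (11.33, 4.667), (9, 7), (0, 14.2)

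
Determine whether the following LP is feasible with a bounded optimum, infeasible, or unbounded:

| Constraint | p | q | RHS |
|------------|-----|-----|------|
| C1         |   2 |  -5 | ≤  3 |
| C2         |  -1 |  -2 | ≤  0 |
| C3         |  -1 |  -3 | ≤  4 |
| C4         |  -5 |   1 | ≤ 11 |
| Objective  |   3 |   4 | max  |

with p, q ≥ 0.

Unbounded (objective can increase without bound)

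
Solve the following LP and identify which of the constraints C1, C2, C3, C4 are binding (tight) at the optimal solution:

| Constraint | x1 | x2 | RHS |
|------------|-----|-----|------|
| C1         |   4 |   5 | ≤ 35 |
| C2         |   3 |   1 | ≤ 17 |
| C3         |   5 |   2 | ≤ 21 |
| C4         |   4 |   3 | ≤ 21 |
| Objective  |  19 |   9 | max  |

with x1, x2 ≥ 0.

At x1 = 3, x2 = 3, compute slack b - a·x for each constraint:
  C1: 35 − 27 = 8  (slack)
  C2: 17 − 12 = 5  (slack)
  C3: 21 − 21 = 0  (binding)
  C4: 21 − 21 = 0  (binding)

Optimal: x1 = 3, x2 = 3
Binding: C3, C4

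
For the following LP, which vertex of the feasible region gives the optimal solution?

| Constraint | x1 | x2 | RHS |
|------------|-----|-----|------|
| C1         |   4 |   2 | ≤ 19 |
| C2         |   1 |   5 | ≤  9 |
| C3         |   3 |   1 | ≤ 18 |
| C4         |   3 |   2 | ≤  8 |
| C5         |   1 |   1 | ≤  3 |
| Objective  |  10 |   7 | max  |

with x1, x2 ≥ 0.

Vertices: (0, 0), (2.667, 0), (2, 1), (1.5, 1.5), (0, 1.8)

Evaluate the objective at each vertex of the feasible region:
  z(0, 0) = 0
  z(2.667, 0) = 26.67
  z(2, 1) = 27  ←
  z(1.5, 1.5) = 25.5
  z(0, 1.8) = 12.6
The maximum is at x1 = 2, x2 = 1.

(2, 1)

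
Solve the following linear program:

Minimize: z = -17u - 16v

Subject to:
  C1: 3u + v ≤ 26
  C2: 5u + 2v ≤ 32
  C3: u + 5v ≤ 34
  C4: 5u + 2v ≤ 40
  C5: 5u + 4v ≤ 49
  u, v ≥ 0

Evaluate the objective at each vertex of the feasible region:
  z(0, 0) = 0
  z(6.4, 0) = -108.8
  z(4, 6) = -164  ←
  z(0, 6.8) = -108.8
The minimum is at u = 4, v = 6.

u = 4, v = 6, z = -164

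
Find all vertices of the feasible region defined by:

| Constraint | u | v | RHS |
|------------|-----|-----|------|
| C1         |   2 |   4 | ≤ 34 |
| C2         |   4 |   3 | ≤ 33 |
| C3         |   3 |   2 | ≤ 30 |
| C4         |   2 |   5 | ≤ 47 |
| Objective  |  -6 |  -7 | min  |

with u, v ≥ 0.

(0, 0), (8.25, 0), (3, 7), (0, 8.5)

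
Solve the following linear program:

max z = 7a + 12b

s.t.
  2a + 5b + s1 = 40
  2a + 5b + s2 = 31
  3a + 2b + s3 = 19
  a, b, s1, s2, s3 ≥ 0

Evaluate the objective at each vertex of the feasible region:
  z(0, 0) = 0
  z(6.333, 0) = 44.33
  z(3, 5) = 81  ←
  z(0, 6.2) = 74.4
The maximum is at a = 3, b = 5.

a = 3, b = 5, z = 81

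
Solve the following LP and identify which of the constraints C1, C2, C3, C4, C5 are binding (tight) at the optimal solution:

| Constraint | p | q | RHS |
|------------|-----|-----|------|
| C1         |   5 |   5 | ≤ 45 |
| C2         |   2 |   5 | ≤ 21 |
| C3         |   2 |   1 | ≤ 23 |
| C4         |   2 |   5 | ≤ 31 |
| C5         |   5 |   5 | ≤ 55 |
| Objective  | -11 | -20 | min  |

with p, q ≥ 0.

At p = 8, q = 1, compute slack b - a·x for each constraint:
  C1: 45 − 45 = 0  (binding)
  C2: 21 − 21 = 0  (binding)
  C3: 23 − 17 = 6  (slack)
  C4: 31 − 21 = 10  (slack)
  C5: 55 − 45 = 10  (slack)

Optimal: p = 8, q = 1
Binding: C1, C2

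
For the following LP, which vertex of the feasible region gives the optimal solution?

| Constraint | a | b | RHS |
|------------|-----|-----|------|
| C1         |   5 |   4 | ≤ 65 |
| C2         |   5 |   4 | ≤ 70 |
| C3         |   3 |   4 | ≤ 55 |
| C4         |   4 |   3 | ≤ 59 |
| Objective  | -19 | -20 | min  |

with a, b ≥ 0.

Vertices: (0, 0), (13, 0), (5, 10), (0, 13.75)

Evaluate the objective at each vertex of the feasible region:
  z(0, 0) = 0
  z(13, 0) = -247
  z(5, 10) = -295  ←
  z(0, 13.75) = -275
The minimum is at a = 5, b = 10.

(5, 10)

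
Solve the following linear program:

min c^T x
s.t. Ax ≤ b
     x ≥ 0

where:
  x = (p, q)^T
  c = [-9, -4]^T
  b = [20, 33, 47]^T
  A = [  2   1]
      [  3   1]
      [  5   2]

Evaluate the objective at each vertex of the feasible region:
  z(0, 0) = 0
  z(9.4, 0) = -84.6
  z(7, 6) = -87  ←
  z(0, 20) = -80
The minimum is at p = 7, q = 6.

p = 7, q = 6, z = -87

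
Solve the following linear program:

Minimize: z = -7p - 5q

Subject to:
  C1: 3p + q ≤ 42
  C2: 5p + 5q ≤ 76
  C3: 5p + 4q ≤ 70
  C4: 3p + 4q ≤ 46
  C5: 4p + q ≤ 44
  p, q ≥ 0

Evaluate the objective at each vertex of the feasible region:
  z(0, 0) = 0
  z(11, 0) = -77
  z(10, 4) = -90  ←
  z(0, 11.5) = -57.5
The minimum is at p = 10, q = 4.

p = 10, q = 4, z = -90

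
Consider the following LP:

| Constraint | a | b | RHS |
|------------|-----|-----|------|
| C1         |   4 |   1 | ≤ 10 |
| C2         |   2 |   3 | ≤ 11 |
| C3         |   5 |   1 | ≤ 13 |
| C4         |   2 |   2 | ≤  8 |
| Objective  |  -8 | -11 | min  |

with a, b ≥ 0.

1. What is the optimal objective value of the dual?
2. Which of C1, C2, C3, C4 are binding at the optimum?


1. -41
2. C2, C4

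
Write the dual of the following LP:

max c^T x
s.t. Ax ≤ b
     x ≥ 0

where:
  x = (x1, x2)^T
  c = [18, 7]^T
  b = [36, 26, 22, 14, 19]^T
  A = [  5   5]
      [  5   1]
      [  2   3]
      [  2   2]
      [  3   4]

Primal max cᵀx s.t. Ax ≤ b, x ≥ 0  →  Dual min bᵀy s.t. Aᵀy ≥ c, y ≥ 0.

Minimize: z = 36y1 + 26y2 + 22y3 + 14y4 + 19y5

Subject to:
  5y1 + 5y2 + 2y3 + 2y4 + 3y5 ≥ 18
  5y1 + y2 + 3y3 + 2y4 + 4y5 ≥ 7
  y1, y2, y3, y4, y5 ≥ 0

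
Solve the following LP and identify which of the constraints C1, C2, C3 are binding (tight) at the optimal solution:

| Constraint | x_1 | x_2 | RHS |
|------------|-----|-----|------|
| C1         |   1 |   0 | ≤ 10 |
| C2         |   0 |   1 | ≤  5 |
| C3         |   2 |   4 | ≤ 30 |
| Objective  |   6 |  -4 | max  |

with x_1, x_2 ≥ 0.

At x_1 = 10, x_2 = 0, compute slack b - a·x for each constraint:
  C1: 10 − 10 = 0  (binding)
  C2: 5 − 0 = 5  (slack)
  C3: 30 − 20 = 10  (slack)

Optimal: x_1 = 10, x_2 = 0
Binding: C1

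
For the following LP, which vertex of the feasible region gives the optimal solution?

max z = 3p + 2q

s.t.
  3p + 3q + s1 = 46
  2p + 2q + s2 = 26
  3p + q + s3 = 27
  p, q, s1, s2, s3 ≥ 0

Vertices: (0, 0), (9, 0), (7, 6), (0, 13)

Evaluate the objective at each vertex of the feasible region:
  z(0, 0) = 0
  z(9, 0) = 27
  z(7, 6) = 33  ←
  z(0, 13) = 26
The maximum is at p = 7, q = 6.

(7, 6)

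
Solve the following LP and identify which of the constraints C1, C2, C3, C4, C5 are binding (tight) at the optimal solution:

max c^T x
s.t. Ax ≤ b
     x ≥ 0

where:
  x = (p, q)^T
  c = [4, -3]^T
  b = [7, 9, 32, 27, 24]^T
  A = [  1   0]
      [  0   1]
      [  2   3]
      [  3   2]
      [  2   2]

At p = 7, q = 0, compute slack b - a·x for each constraint:
  C1: 7 − 7 = 0  (binding)
  C2: 9 − 0 = 9  (slack)
  C3: 32 − 14 = 18  (slack)
  C4: 27 − 21 = 6  (slack)
  C5: 24 − 14 = 10  (slack)

Optimal: p = 7, q = 0
Binding: C1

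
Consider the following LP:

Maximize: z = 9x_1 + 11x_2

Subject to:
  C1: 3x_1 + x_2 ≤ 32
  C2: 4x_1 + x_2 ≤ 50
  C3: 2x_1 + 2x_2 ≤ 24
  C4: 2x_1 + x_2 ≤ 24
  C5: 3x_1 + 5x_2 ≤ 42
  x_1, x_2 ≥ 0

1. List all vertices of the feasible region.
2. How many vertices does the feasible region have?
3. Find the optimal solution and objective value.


1. (0, 0), (10.67, 0), (10, 2), (9, 3), (0, 8.4)
2. 5
3. x_1 = 9, x_2 = 3, z = 114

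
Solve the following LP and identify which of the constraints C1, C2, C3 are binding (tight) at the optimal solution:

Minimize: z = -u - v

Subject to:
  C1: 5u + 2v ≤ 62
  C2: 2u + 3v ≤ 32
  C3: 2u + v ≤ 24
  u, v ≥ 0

At u = 10, v = 4, compute slack b - a·x for each constraint:
  C1: 62 − 58 = 4  (slack)
  C2: 32 − 32 = 0  (binding)
  C3: 24 − 24 = 0  (binding)

Optimal: u = 10, v = 4
Binding: C2, C3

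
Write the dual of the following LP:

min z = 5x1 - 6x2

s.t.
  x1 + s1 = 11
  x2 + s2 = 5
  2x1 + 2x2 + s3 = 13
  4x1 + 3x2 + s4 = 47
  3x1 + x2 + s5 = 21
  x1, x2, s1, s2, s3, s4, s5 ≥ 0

Primal min cᵀx s.t. Ax ≤ b, x ≥ 0  →  Dual max −bᵀy s.t. Aᵀy ≥ −c, y ≥ 0.

Maximize: z = -11y1 - 5y2 - 13y3 - 47y4 - 21y5

Subject to:
  y1 + 2y3 + 4y4 + 3y5 ≥ -5
  y2 + 2y3 + 3y4 + y5 ≥ 6
  y1, y2, y3, y4, y5 ≥ 0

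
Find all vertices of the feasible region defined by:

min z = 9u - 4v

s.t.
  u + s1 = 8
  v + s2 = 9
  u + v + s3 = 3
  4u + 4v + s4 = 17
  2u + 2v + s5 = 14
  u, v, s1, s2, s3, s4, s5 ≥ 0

(0, 0), (3, 0), (0, 3)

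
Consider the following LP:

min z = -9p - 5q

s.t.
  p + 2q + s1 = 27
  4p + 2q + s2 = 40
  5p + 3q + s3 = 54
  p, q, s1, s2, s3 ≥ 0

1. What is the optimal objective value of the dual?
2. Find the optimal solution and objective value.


1. -94
2. p = 6, q = 8, z = -94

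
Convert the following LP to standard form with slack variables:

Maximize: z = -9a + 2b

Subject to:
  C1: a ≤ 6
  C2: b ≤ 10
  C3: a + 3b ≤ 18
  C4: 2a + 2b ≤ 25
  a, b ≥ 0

max z = -9a + 2b

s.t.
  a + s1 = 6
  b + s2 = 10
  a + 3b + s3 = 18
  2a + 2b + s4 = 25
  a, b, s1, s2, s3, s4 ≥ 0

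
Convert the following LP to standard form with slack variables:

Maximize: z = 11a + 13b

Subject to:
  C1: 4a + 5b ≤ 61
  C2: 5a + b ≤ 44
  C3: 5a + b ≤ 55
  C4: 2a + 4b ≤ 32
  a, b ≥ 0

max z = 11a + 13b

s.t.
  4a + 5b + s1 = 61
  5a + b + s2 = 44
  5a + b + s3 = 55
  2a + 4b + s4 = 32
  a, b, s1, s2, s3, s4 ≥ 0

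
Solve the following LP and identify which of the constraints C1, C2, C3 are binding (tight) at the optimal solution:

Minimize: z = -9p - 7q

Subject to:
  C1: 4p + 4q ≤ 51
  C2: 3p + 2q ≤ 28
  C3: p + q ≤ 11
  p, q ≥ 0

At p = 6, q = 5, compute slack b - a·x for each constraint:
  C1: 51 − 44 = 7  (slack)
  C2: 28 − 28 = 0  (binding)
  C3: 11 − 11 = 0  (binding)

Optimal: p = 6, q = 5
Binding: C2, C3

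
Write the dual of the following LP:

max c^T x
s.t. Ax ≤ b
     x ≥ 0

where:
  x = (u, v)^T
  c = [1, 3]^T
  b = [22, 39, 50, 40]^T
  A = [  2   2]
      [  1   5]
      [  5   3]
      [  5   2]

Primal max cᵀx s.t. Ax ≤ b, x ≥ 0  →  Dual min bᵀy s.t. Aᵀy ≥ c, y ≥ 0.

Minimize: z = 22y1 + 39y2 + 50y3 + 40y4

Subject to:
  2y1 + y2 + 5y3 + 5y4 ≥ 1
  2y1 + 5y2 + 3y3 + 2y4 ≥ 3
  y1, y2, y3, y4 ≥ 0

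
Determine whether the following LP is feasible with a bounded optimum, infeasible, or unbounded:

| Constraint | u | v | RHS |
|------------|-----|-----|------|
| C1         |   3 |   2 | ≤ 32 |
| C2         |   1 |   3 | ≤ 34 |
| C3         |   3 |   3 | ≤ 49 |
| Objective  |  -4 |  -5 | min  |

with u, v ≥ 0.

Feasible with a bounded optimal solution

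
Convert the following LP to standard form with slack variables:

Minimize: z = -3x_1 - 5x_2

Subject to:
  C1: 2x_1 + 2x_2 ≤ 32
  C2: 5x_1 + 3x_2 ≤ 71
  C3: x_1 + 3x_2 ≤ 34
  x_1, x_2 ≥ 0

min z = -3x_1 - 5x_2

s.t.
  2x_1 + 2x_2 + s1 = 32
  5x_1 + 3x_2 + s2 = 71
  x_1 + 3x_2 + s3 = 34
  x_1, x_2, s1, s2, s3 ≥ 0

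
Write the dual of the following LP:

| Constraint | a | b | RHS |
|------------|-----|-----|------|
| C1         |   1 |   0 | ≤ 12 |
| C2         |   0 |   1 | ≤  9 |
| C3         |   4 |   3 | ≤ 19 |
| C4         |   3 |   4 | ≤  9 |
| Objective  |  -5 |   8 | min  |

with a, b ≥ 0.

Primal min cᵀx s.t. Ax ≤ b, x ≥ 0  →  Dual max −bᵀy s.t. Aᵀy ≥ −c, y ≥ 0.

Maximize: z = -12y1 - 9y2 - 19y3 - 9y4

Subject to:
  y1 + 4y3 + 3y4 ≥ 5
  y2 + 3y3 + 4y4 ≥ -8
  y1, y2, y3, y4 ≥ 0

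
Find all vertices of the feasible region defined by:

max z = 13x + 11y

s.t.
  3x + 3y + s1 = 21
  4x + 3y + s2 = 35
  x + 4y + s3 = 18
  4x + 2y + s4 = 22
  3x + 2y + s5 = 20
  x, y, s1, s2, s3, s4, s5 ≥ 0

(0, 0), (5.5, 0), (4, 3), (3.333, 3.667), (0, 4.5)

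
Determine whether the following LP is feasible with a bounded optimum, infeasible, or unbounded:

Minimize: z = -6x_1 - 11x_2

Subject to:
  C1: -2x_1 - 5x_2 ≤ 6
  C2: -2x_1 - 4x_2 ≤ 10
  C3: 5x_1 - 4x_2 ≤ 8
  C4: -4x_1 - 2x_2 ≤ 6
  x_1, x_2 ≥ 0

Unbounded (objective can decrease without bound)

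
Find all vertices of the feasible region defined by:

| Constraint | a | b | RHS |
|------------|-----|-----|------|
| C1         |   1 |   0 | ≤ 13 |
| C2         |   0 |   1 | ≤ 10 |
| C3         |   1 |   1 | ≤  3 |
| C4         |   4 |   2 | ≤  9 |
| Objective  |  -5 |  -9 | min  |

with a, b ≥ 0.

(0, 0), (2.25, 0), (1.5, 1.5), (0, 3)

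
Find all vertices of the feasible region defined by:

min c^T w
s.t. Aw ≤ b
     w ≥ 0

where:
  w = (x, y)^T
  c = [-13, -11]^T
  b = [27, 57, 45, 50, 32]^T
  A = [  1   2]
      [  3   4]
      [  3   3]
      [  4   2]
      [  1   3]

(0, 0), (12.5, 0), (10, 5), (6.5, 8.5), (0, 10.67)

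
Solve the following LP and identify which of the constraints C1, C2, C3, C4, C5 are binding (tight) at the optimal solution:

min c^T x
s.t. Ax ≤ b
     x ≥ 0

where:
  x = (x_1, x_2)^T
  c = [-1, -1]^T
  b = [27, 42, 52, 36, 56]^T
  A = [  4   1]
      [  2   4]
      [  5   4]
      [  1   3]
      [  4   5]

At x_1 = 4, x_2 = 8, compute slack b - a·x for each constraint:
  C1: 27 − 24 = 3  (slack)
  C2: 42 − 40 = 2  (slack)
  C3: 52 − 52 = 0  (binding)
  C4: 36 − 28 = 8  (slack)
  C5: 56 − 56 = 0  (binding)

Optimal: x_1 = 4, x_2 = 8
Binding: C3, C5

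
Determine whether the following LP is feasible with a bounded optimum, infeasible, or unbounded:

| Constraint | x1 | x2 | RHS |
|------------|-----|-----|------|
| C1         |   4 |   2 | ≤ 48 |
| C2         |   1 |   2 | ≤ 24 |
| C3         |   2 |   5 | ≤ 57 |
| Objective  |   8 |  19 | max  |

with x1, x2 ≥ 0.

Feasible with a bounded optimal solution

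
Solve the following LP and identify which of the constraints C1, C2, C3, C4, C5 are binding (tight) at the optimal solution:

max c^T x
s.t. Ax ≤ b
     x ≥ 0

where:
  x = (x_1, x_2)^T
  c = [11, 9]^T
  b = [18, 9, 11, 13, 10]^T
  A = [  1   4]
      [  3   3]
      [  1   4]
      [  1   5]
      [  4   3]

At x_1 = 1, x_2 = 2, compute slack b - a·x for each constraint:
  C1: 18 − 9 = 9  (slack)
  C2: 9 − 9 = 0  (binding)
  C3: 11 − 9 = 2  (slack)
  C4: 13 − 11 = 2  (slack)
  C5: 10 − 10 = 0  (binding)

Optimal: x_1 = 1, x_2 = 2
Binding: C2, C5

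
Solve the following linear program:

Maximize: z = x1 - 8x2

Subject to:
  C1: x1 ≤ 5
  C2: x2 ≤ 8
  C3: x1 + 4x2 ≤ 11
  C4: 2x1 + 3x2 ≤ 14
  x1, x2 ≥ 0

Evaluate the objective at each vertex of the feasible region:
  z(0, 0) = 0
  z(5, 0) = 5  ←
  z(5, 1.333) = -5.667
  z(4.6, 1.6) = -8.2
  z(0, 2.75) = -22
The maximum is at x1 = 5, x2 = 0.

x1 = 5, x2 = 0, z = 5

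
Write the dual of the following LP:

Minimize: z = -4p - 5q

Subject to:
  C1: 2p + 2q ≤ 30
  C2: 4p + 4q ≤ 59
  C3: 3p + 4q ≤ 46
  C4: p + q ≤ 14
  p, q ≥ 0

Primal min cᵀx s.t. Ax ≤ b, x ≥ 0  →  Dual max −bᵀy s.t. Aᵀy ≥ −c, y ≥ 0.

Maximize: z = -30y1 - 59y2 - 46y3 - 14y4

Subject to:
  2y1 + 4y2 + 3y3 + y4 ≥ 4
  2y1 + 4y2 + 4y3 + y4 ≥ 5
  y1, y2, y3, y4 ≥ 0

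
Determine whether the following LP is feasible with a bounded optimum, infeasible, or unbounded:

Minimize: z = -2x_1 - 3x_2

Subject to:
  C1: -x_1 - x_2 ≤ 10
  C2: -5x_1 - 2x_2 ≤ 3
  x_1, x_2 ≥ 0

Unbounded (objective can decrease without bound)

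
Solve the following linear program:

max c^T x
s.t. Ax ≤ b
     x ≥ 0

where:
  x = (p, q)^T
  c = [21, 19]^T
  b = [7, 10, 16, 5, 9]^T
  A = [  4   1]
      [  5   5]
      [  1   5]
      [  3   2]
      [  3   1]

Evaluate the objective at each vertex of the feasible region:
  z(0, 0) = 0
  z(1.667, 0) = 35
  z(1, 1) = 40  ←
  z(0, 2) = 38
The maximum is at p = 1, q = 1.

p = 1, q = 1, z = 40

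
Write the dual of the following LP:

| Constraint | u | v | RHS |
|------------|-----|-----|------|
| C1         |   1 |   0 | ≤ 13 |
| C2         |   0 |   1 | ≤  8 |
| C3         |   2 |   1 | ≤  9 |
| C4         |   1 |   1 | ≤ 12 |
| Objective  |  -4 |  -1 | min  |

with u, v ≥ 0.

Primal min cᵀx s.t. Ax ≤ b, x ≥ 0  →  Dual max −bᵀy s.t. Aᵀy ≥ −c, y ≥ 0.

Maximize: z = -13y1 - 8y2 - 9y3 - 12y4

Subject to:
  y1 + 2y3 + y4 ≥ 4
  y2 + y3 + y4 ≥ 1
  y1, y2, y3, y4 ≥ 0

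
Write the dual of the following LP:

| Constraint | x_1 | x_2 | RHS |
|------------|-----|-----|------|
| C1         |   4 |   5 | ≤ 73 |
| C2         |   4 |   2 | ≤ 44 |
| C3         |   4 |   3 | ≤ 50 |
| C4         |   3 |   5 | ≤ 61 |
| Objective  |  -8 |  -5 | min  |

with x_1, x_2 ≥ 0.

Primal min cᵀx s.t. Ax ≤ b, x ≥ 0  →  Dual max −bᵀy s.t. Aᵀy ≥ −c, y ≥ 0.

Maximize: z = -73y1 - 44y2 - 50y3 - 61y4

Subject to:
  4y1 + 4y2 + 4y3 + 3y4 ≥ 8
  5y1 + 2y2 + 3y3 + 5y4 ≥ 5
  y1, y2, y3, y4 ≥ 0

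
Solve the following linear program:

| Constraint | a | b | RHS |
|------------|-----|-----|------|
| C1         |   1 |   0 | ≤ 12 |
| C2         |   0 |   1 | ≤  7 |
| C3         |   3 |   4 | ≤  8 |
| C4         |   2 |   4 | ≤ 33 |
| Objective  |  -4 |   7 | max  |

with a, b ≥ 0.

Evaluate the objective at each vertex of the feasible region:
  z(0, 0) = 0
  z(2.667, 0) = -10.67
  z(0, 2) = 14  ←
The maximum is at a = 0, b = 2.

a = 0, b = 2, z = 14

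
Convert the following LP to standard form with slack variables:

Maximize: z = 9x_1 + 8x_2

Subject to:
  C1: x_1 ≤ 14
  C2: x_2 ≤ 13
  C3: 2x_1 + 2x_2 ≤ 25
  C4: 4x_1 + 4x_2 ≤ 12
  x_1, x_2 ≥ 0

max z = 9x_1 + 8x_2

s.t.
  x_1 + s1 = 14
  x_2 + s2 = 13
  2x_1 + 2x_2 + s3 = 25
  4x_1 + 4x_2 + s4 = 12
  x_1, x_2, s1, s2, s3, s4 ≥ 0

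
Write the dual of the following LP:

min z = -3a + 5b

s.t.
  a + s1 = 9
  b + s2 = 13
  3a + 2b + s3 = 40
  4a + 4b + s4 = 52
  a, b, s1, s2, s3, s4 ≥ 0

Primal min cᵀx s.t. Ax ≤ b, x ≥ 0  →  Dual max −bᵀy s.t. Aᵀy ≥ −c, y ≥ 0.

Maximize: z = -9y1 - 13y2 - 40y3 - 52y4

Subject to:
  y1 + 3y3 + 4y4 ≥ 3
  y2 + 2y3 + 4y4 ≥ -5
  y1, y2, y3, y4 ≥ 0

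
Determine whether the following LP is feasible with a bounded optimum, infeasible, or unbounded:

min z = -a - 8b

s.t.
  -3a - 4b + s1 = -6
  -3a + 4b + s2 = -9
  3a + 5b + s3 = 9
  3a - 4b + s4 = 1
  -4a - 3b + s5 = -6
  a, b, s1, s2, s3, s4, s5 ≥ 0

Infeasible (no feasible solution exists)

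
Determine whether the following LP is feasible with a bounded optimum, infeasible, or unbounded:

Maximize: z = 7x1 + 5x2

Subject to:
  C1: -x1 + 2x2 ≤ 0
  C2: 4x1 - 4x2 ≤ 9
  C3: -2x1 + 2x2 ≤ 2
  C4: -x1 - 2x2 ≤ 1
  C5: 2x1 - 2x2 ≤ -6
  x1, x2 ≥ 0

Infeasible (no feasible solution exists)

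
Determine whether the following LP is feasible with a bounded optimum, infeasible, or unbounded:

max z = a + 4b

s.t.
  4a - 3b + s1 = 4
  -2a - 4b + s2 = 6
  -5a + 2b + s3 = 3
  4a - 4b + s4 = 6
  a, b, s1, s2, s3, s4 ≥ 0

Unbounded (objective can increase without bound)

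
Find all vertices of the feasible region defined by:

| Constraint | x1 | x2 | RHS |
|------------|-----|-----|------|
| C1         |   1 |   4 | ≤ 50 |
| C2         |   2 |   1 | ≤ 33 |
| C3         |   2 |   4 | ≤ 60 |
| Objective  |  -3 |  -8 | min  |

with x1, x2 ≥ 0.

(0, 0), (16.5, 0), (12, 9), (10, 10), (0, 12.5)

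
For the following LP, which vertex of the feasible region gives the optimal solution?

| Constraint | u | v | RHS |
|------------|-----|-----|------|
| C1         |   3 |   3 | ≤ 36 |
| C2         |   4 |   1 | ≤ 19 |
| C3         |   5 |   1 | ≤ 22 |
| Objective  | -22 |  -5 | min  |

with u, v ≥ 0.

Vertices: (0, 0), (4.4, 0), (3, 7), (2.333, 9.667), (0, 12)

Evaluate the objective at each vertex of the feasible region:
  z(0, 0) = 0
  z(4.4, 0) = -96.8
  z(3, 7) = -101  ←
  z(2.333, 9.667) = -99.67
  z(0, 12) = -60
The minimum is at u = 3, v = 7.

(3, 7)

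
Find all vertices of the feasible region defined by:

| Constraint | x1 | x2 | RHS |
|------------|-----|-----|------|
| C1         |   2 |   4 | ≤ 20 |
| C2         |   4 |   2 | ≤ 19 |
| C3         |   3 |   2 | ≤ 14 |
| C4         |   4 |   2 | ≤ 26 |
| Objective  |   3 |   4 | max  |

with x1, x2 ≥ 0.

(0, 0), (4.667, 0), (2, 4), (0, 5)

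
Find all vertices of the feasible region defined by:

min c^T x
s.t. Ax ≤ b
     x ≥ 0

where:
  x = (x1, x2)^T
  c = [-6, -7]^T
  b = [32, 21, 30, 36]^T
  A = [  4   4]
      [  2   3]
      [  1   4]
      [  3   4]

(0, 0), (8, 0), (3, 5), (0, 7)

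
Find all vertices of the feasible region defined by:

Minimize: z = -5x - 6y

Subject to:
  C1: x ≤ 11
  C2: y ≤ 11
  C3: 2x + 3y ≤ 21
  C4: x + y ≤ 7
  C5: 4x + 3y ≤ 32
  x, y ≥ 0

(0, 0), (7, 0), (0, 7)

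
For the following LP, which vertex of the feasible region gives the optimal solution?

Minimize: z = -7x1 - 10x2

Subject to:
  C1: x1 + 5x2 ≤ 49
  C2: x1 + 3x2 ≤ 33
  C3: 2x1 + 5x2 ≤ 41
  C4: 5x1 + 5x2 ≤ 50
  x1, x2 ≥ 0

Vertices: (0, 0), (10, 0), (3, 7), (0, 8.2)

Evaluate the objective at each vertex of the feasible region:
  z(0, 0) = 0
  z(10, 0) = -70
  z(3, 7) = -91  ←
  z(0, 8.2) = -82
The minimum is at x1 = 3, x2 = 7.

(3, 7)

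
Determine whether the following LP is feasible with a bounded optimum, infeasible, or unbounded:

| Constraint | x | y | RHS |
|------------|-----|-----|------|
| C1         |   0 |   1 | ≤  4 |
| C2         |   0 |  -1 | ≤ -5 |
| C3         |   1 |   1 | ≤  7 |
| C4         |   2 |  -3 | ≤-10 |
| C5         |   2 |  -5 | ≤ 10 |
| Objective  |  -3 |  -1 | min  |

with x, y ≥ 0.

Infeasible (no feasible solution exists)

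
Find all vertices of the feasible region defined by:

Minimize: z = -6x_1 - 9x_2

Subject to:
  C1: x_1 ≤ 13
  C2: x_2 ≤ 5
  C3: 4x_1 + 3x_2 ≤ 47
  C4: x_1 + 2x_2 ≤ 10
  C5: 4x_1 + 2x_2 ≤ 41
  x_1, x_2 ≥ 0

(0, 0), (10, 0), (0, 5)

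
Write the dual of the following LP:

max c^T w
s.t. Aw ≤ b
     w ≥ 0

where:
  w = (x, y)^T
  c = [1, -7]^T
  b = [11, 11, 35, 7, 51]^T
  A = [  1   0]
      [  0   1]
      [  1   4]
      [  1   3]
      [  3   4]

Primal max cᵀx s.t. Ax ≤ b, x ≥ 0  →  Dual min bᵀy s.t. Aᵀy ≥ c, y ≥ 0.

Minimize: z = 11y1 + 11y2 + 35y3 + 7y4 + 51y5

Subject to:
  y1 + y3 + y4 + 3y5 ≥ 1
  y2 + 4y3 + 3y4 + 4y5 ≥ -7
  y1, y2, y3, y4, y5 ≥ 0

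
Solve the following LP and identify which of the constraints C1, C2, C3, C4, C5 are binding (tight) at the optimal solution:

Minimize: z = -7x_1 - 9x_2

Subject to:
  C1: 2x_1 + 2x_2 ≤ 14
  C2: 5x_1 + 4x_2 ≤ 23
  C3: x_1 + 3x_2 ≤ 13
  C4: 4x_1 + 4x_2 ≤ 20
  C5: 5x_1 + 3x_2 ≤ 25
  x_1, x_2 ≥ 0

At x_1 = 1, x_2 = 4, compute slack b - a·x for each constraint:
  C1: 14 − 10 = 4  (slack)
  C2: 23 − 21 = 2  (slack)
  C3: 13 − 13 = 0  (binding)
  C4: 20 − 20 = 0  (binding)
  C5: 25 − 17 = 8  (slack)

Optimal: x_1 = 1, x_2 = 4
Binding: C3, C4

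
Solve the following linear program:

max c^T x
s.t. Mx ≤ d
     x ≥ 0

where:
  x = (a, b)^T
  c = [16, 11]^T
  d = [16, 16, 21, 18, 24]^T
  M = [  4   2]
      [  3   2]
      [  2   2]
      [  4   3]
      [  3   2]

Evaluate the objective at each vertex of the feasible region:
  z(0, 0) = 0
  z(4, 0) = 64
  z(3, 2) = 70  ←
  z(0, 6) = 66
The maximum is at a = 3, b = 2.

a = 3, b = 2, z = 70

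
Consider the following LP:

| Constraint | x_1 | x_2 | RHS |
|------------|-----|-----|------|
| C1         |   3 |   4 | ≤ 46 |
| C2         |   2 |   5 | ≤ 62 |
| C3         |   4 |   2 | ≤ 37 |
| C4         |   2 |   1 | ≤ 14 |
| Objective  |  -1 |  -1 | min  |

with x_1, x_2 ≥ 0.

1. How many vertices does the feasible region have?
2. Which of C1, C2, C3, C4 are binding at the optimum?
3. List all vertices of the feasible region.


1. 4
2. C1, C4
3. (0, 0), (7, 0), (2, 10), (0, 11.5)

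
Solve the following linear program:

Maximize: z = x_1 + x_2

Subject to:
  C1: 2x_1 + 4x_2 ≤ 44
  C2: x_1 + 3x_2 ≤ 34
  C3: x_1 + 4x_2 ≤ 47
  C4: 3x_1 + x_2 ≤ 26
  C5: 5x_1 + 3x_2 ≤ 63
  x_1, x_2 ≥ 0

Evaluate the objective at each vertex of the feasible region:
  z(0, 0) = 0
  z(8.667, 0) = 8.667
  z(6, 8) = 14  ←
  z(0, 11) = 11
The maximum is at x_1 = 6, x_2 = 8.

x_1 = 6, x_2 = 8, z = 14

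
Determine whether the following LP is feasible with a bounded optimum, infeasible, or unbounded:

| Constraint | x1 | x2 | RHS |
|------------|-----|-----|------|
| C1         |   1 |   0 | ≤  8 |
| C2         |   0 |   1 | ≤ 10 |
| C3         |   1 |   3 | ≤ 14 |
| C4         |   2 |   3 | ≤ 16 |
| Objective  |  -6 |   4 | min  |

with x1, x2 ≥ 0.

Feasible with a bounded optimal solution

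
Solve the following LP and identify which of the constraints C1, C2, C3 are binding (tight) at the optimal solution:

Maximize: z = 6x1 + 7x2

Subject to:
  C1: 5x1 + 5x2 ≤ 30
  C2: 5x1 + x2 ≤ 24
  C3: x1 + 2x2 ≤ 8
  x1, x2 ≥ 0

At x1 = 4, x2 = 2, compute slack b - a·x for each constraint:
  C1: 30 − 30 = 0  (binding)
  C2: 24 − 22 = 2  (slack)
  C3: 8 − 8 = 0  (binding)

Optimal: x1 = 4, x2 = 2
Binding: C1, C3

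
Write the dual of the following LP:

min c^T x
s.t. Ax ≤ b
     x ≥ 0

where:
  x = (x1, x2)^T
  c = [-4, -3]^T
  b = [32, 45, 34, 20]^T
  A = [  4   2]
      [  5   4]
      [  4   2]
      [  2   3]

Primal min cᵀx s.t. Ax ≤ b, x ≥ 0  →  Dual max −bᵀy s.t. Aᵀy ≥ −c, y ≥ 0.

Maximize: z = -32y1 - 45y2 - 34y3 - 20y4

Subject to:
  4y1 + 5y2 + 4y3 + 2y4 ≥ 4
  2y1 + 4y2 + 2y3 + 3y4 ≥ 3
  y1, y2, y3, y4 ≥ 0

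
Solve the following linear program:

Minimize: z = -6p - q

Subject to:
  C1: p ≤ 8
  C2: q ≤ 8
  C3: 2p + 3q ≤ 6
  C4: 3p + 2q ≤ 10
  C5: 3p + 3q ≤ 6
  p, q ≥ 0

Evaluate the objective at each vertex of the feasible region:
  z(0, 0) = 0
  z(2, 0) = -12  ←
  z(0, 2) = -2
The minimum is at p = 2, q = 0.

p = 2, q = 0, z = -12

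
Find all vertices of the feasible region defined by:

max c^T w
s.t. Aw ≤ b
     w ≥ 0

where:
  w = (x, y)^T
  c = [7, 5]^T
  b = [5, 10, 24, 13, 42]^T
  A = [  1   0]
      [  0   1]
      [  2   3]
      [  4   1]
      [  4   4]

(0, 0), (3.25, 0), (1.5, 7), (0, 8)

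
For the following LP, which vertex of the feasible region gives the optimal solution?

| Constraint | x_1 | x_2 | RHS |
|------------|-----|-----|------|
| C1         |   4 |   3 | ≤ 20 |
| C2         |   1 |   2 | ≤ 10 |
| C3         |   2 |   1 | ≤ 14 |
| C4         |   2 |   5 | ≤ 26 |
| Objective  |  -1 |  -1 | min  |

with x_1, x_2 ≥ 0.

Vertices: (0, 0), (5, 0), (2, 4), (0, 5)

Evaluate the objective at each vertex of the feasible region:
  z(0, 0) = 0
  z(5, 0) = -5
  z(2, 4) = -6  ←
  z(0, 5) = -5
The minimum is at x_1 = 2, x_2 = 4.

(2, 4)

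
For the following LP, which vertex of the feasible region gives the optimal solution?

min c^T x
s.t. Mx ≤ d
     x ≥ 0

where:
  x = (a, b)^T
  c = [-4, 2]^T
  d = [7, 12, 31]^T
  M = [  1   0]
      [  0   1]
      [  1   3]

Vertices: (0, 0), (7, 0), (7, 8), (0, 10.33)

Evaluate the objective at each vertex of the feasible region:
  z(0, 0) = 0
  z(7, 0) = -28  ←
  z(7, 8) = -12
  z(0, 10.33) = 20.67
The minimum is at a = 7, b = 0.

(7, 0)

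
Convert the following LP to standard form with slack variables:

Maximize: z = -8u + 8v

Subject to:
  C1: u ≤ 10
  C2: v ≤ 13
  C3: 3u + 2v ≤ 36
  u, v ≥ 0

max z = -8u + 8v

s.t.
  u + s1 = 10
  v + s2 = 13
  3u + 2v + s3 = 36
  u, v, s1, s2, s3 ≥ 0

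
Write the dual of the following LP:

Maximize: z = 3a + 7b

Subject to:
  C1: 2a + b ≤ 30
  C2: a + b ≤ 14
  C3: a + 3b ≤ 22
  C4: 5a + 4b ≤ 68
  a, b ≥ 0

Primal max cᵀx s.t. Ax ≤ b, x ≥ 0  →  Dual min bᵀy s.t. Aᵀy ≥ c, y ≥ 0.

Minimize: z = 30y1 + 14y2 + 22y3 + 68y4

Subject to:
  2y1 + y2 + y3 + 5y4 ≥ 3
  y1 + y2 + 3y3 + 4y4 ≥ 7
  y1, y2, y3, y4 ≥ 0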